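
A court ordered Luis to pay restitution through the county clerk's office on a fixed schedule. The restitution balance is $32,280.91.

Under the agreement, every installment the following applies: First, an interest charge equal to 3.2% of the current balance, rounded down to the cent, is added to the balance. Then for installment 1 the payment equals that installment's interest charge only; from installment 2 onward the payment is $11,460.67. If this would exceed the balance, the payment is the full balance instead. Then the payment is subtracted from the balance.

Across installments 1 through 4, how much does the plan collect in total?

# | Opening | Interest | Payment | End bal
1 | $32,280.91 | $1,032.98 | $1,032.98 | $32,280.91
2 | $32,280.91 | $1,032.98 | $11,460.67 | $21,853.22
3 | $21,853.22 | $699.30 | $11,460.67 | $11,091.85
4 | $11,091.85 | $354.93 | $11,446.78 | $0.00
Total paid: $35,401.10

$35,401.10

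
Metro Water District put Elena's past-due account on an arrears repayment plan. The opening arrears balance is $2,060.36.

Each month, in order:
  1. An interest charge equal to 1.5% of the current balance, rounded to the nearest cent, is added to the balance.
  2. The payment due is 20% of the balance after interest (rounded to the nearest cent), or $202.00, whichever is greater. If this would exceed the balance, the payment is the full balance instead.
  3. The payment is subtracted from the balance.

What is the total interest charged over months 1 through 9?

# | Opening | Interest | Payment | End bal
1 | $2,060.36 | $30.91 | $418.25 | $1,673.02
2 | $1,673.02 | $25.10 | $339.62 | $1,358.50
3 | $1,358.50 | $20.38 | $275.78 | $1,103.10
4 | $1,103.10 | $16.55 | $223.93 | $895.72
5 | $895.72 | $13.44 | $202.00 | $707.16
6 | $707.16 | $10.61 | $202.00 | $515.77
7 | $515.77 | $7.74 | $202.00 | $321.51
8 | $321.51 | $4.82 | $202.00 | $124.33
9 | $124.33 | $1.86 | $126.19 | $0.00
Total interest: $30.91 + $25.10 + $20.38 + $16.55 + $13.44 + $10.61 + $7.74 + $4.82 + $1.86 = $131.41

$131.41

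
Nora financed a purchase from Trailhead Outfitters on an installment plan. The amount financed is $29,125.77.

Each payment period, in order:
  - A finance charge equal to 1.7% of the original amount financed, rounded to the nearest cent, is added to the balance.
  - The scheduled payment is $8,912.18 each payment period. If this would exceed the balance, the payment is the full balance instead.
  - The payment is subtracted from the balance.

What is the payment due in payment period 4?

$4,369.79

Payment period 1: opening $29,125.77; interest $495.14 → $29,620.91; payment $8,912.18; balance $20,708.73
Payment period 2: opening $20,708.73; interest $495.14 → $21,203.87; payment $8,912.18; balance $12,291.69
Payment period 3: opening $12,291.69; interest $495.14 → $12,786.83; payment $8,912.18; balance $3,874.65
Payment period 4: opening $3,874.65; interest $495.14 → $4,369.79; payment $4,369.79; balance $0.00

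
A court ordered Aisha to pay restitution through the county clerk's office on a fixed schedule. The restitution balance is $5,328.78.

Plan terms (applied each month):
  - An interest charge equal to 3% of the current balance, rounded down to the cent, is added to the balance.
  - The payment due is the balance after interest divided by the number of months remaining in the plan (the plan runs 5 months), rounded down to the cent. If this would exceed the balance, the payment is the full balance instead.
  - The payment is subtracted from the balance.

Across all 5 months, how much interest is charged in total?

$499.18

# | Opening | Interest | Payment | End bal
1 | $5,328.78 | $159.86 | $1,097.72 | $4,390.92
2 | $4,390.92 | $131.72 | $1,130.66 | $3,391.98
3 | $3,391.98 | $101.75 | $1,164.57 | $2,329.16
4 | $2,329.16 | $69.87 | $1,199.51 | $1,199.52
5 | $1,199.52 | $35.98 | $1,235.50 | $0.00
Total interest: $159.86 + $131.72 + $101.75 + $69.87 + $35.98 = $499.18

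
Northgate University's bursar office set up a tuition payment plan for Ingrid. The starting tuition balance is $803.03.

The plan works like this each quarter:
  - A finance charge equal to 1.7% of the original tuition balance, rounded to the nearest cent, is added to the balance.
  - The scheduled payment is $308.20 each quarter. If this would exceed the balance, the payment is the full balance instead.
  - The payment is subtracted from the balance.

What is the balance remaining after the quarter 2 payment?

$213.93

Quarter 1: $803.03 +$13.65 interest = $816.68; pay $308.20 → $508.48
Quarter 2: $508.48 +$13.65 interest = $522.13; pay $308.20 → $213.93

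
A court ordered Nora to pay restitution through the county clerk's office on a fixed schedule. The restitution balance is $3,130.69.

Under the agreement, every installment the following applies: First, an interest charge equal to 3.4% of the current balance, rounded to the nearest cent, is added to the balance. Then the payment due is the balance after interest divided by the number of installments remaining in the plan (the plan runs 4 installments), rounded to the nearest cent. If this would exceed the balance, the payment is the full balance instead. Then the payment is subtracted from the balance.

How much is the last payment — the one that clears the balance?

$894.67

Installment 1: $3,130.69 +$106.44 interest = $3,237.13; pay $809.28 → $2,427.85
Installment 2: $2,427.85 +$82.55 interest = $2,510.40; pay $836.80 → $1,673.60
Installment 3: $1,673.60 +$56.90 interest = $1,730.50; pay $865.25 → $865.25
Installment 4: $865.25 +$29.42 interest = $894.67; pay $894.67 → $0.00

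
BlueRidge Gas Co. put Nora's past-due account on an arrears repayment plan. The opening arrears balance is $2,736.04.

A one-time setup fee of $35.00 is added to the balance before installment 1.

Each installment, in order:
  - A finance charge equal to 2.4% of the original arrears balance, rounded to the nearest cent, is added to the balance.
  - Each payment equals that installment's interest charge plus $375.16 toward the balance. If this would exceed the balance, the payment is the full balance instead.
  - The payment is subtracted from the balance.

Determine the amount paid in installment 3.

$440.82

Installment 1: $2,771.04 +$65.66 interest = $2,836.70; pay $440.82 → $2,395.88
Installment 2: $2,395.88 +$65.66 interest = $2,461.54; pay $440.82 → $2,020.72
Installment 3: $2,020.72 +$65.66 interest = $2,086.38; pay $440.82 → $1,645.56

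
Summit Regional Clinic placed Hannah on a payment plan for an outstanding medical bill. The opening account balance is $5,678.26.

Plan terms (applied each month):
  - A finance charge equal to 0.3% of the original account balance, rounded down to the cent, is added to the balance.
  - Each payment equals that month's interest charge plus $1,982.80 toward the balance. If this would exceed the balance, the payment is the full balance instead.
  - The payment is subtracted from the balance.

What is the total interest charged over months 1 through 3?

$51.09

Month 1: opening $5,678.26; interest $17.03 → $5,695.29; payment $1,999.83; balance $3,695.46
Month 2: opening $3,695.46; interest $17.03 → $3,712.49; payment $1,999.83; balance $1,712.66
Month 3: opening $1,712.66; interest $17.03 → $1,729.69; payment $1,729.69; balance $0.00
Total interest: $17.03 + $17.03 + $17.03 = $51.09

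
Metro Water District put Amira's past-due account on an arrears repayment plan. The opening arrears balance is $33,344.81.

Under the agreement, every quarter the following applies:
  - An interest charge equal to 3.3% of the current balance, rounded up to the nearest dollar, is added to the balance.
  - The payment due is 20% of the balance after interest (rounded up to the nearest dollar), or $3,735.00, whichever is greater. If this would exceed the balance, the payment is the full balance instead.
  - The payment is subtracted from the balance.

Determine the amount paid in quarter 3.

Quarter 1: $33,344.81 +$1,101.00 interest = $34,445.81; pay $6,890.00 → $27,555.81
Quarter 2: $27,555.81 +$910.00 interest = $28,465.81; pay $5,694.00 → $22,771.81
Quarter 3: $22,771.81 +$752.00 interest = $23,523.81; pay $4,705.00 → $18,818.81

$4,705.00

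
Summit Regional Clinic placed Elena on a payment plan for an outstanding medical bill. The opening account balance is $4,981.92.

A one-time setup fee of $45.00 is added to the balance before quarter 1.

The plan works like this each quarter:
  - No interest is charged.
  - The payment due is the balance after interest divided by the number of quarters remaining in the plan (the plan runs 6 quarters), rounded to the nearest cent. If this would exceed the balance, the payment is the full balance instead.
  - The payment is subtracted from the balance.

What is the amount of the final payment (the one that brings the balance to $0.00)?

$837.82

Quarter 1: $5,026.92 − $837.82 → $4,189.10
Quarter 2: $4,189.10 − $837.82 → $3,351.28
Quarter 3: $3,351.28 − $837.82 → $2,513.46
Quarter 4: $2,513.46 − $837.82 → $1,675.64
Quarter 5: $1,675.64 − $837.82 → $837.82
Quarter 6: $837.82 − $837.82 → $0.00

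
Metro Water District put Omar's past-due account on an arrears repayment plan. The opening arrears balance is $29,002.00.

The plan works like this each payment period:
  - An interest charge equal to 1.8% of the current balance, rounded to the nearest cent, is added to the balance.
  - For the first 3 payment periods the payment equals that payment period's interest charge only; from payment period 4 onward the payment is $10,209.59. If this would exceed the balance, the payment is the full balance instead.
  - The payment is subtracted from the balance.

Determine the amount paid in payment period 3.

$522.04

Payment period 1: $29,002.00 +$522.04 interest = $29,524.04; pay $522.04 → $29,002.00
Payment period 2: $29,002.00 +$522.04 interest = $29,524.04; pay $522.04 → $29,002.00
Payment period 3: $29,002.00 +$522.04 interest = $29,524.04; pay $522.04 → $29,002.00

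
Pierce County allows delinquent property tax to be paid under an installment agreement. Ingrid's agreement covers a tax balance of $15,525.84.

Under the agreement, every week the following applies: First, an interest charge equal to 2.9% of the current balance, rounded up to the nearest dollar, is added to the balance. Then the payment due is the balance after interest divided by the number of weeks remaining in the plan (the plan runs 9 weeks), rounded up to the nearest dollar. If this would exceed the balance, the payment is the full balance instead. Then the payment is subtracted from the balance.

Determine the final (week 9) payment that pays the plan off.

$2,230.84

# | Opening | Interest | Payment | End bal
1 | $15,525.84 | $451.00 | $1,776.00 | $14,200.84
2 | $14,200.84 | $412.00 | $1,827.00 | $12,785.84
3 | $12,785.84 | $371.00 | $1,880.00 | $11,276.84
4 | $11,276.84 | $328.00 | $1,935.00 | $9,669.84
5 | $9,669.84 | $281.00 | $1,991.00 | $7,959.84
6 | $7,959.84 | $231.00 | $2,048.00 | $6,142.84
7 | $6,142.84 | $179.00 | $2,108.00 | $4,213.84
8 | $4,213.84 | $123.00 | $2,169.00 | $2,167.84
9 | $2,167.84 | $63.00 | $2,230.84 | $0.00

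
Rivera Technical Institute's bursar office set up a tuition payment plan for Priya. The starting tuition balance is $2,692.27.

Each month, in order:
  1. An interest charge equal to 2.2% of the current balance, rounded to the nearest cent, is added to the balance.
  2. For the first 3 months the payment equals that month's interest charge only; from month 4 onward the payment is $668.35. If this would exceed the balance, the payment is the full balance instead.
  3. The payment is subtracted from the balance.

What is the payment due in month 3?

Month 1: opening $2,692.27; interest $59.23 → $2,751.50; payment $59.23; balance $2,692.27
Month 2: opening $2,692.27; interest $59.23 → $2,751.50; payment $59.23; balance $2,692.27
Month 3: opening $2,692.27; interest $59.23 → $2,751.50; payment $59.23; balance $2,692.27

$59.23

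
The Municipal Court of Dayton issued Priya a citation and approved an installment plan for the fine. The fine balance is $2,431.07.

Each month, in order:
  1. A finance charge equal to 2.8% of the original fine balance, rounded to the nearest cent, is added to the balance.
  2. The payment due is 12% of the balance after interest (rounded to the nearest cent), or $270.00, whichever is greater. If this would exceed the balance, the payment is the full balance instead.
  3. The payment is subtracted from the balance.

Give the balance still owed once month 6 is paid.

# | Opening | Interest | Payment | End bal
1 | $2,431.07 | $68.07 | $299.90 | $2,199.24
2 | $2,199.24 | $68.07 | $272.08 | $1,995.23
3 | $1,995.23 | $68.07 | $270.00 | $1,793.30
4 | $1,793.30 | $68.07 | $270.00 | $1,591.37
5 | $1,591.37 | $68.07 | $270.00 | $1,389.44
6 | $1,389.44 | $68.07 | $270.00 | $1,187.51

$1,187.51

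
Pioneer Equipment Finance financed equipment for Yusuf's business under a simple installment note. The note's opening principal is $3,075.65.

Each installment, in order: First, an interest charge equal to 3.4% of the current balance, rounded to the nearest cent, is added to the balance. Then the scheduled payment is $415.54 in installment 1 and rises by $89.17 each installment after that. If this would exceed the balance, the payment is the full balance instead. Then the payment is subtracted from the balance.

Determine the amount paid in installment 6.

# | Opening | Interest | Payment | End bal
1 | $3,075.65 | $104.57 | $415.54 | $2,764.68
2 | $2,764.68 | $94.00 | $504.71 | $2,353.97
3 | $2,353.97 | $80.03 | $593.88 | $1,840.12
4 | $1,840.12 | $62.56 | $683.05 | $1,219.63
5 | $1,219.63 | $41.47 | $772.22 | $488.88
6 | $488.88 | $16.62 | $505.50 | $0.00

$505.50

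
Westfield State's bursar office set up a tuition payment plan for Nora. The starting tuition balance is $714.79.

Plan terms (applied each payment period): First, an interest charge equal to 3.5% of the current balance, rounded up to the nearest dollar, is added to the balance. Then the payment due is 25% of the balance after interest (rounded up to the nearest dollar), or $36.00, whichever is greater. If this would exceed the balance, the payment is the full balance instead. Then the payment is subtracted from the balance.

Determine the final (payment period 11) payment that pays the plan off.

Payment period 1: opening $714.79; interest $26.00 → $740.79; payment $186.00; balance $554.79
Payment period 2: opening $554.79; interest $20.00 → $574.79; payment $144.00; balance $430.79
Payment period 3: opening $430.79; interest $16.00 → $446.79; payment $112.00; balance $334.79
Payment period 4: opening $334.79; interest $12.00 → $346.79; payment $87.00; balance $259.79
Payment period 5: opening $259.79; interest $10.00 → $269.79; payment $68.00; balance $201.79
Payment period 6: opening $201.79; interest $8.00 → $209.79; payment $53.00; balance $156.79
Payment period 7: opening $156.79; interest $6.00 → $162.79; payment $41.00; balance $121.79
Payment period 8: opening $121.79; interest $5.00 → $126.79; payment $36.00; balance $90.79
Payment period 9: opening $90.79; interest $4.00 → $94.79; payment $36.00; balance $58.79
Payment period 10: opening $58.79; interest $3.00 → $61.79; payment $36.00; balance $25.79
Payment period 11: opening $25.79; interest $1.00 → $26.79; payment $26.79; balance $0.00

$26.79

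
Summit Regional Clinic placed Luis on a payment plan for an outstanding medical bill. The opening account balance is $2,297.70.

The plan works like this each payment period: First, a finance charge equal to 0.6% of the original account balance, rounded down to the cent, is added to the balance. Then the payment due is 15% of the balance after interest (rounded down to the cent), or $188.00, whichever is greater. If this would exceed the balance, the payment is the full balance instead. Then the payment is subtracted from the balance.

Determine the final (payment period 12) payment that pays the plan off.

$30.99

Payment period 1: opening $2,297.70; interest $13.78 → $2,311.48; payment $346.72; balance $1,964.76
Payment period 2: opening $1,964.76; interest $13.78 → $1,978.54; payment $296.78; balance $1,681.76
Payment period 3: opening $1,681.76; interest $13.78 → $1,695.54; payment $254.33; balance $1,441.21
Payment period 4: opening $1,441.21; interest $13.78 → $1,454.99; payment $218.24; balance $1,236.75
Payment period 5: opening $1,236.75; interest $13.78 → $1,250.53; payment $188.00; balance $1,062.53
Payment period 6: opening $1,062.53; interest $13.78 → $1,076.31; payment $188.00; balance $888.31
Payment period 7: opening $888.31; interest $13.78 → $902.09; payment $188.00; balance $714.09
Payment period 8: opening $714.09; interest $13.78 → $727.87; payment $188.00; balance $539.87
Payment period 9: opening $539.87; interest $13.78 → $553.65; payment $188.00; balance $365.65
Payment period 10: opening $365.65; interest $13.78 → $379.43; payment $188.00; balance $191.43
Payment period 11: opening $191.43; interest $13.78 → $205.21; payment $188.00; balance $17.21
Payment period 12: opening $17.21; interest $13.78 → $30.99; payment $30.99; balance $0.00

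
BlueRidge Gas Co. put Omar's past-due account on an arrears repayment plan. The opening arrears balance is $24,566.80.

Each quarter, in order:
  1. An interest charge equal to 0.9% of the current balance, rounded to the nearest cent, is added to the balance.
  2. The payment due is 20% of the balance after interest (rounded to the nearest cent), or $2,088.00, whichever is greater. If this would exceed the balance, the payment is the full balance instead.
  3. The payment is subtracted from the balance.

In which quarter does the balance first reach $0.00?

10

Quarter 1: opening $24,566.80; interest $221.10 → $24,787.90; payment $4,957.58; balance $19,830.32
Quarter 2: opening $19,830.32; interest $178.47 → $20,008.79; payment $4,001.76; balance $16,007.03
Quarter 3: opening $16,007.03; interest $144.06 → $16,151.09; payment $3,230.22; balance $12,920.87
Quarter 4: opening $12,920.87; interest $116.29 → $13,037.16; payment $2,607.43; balance $10,429.73
Quarter 5: opening $10,429.73; interest $93.87 → $10,523.60; payment $2,104.72; balance $8,418.88
Quarter 6: opening $8,418.88; interest $75.77 → $8,494.65; payment $2,088.00; balance $6,406.65
Quarter 7: opening $6,406.65; interest $57.66 → $6,464.31; payment $2,088.00; balance $4,376.31
Quarter 8: opening $4,376.31; interest $39.39 → $4,415.70; payment $2,088.00; balance $2,327.70
Quarter 9: opening $2,327.70; interest $20.95 → $2,348.65; payment $2,088.00; balance $260.65
Quarter 10: opening $260.65; interest $2.35 → $263.00; payment $263.00; balance $0.00
Balance reaches $0.00 in quarter 10.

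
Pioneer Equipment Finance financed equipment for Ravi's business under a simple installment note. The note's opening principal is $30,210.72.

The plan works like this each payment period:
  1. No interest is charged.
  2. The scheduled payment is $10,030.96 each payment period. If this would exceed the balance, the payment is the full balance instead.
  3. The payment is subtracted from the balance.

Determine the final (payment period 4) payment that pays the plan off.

$117.84

# | Opening | Payment | End bal
1 | $30,210.72 | $10,030.96 | $20,179.76
2 | $20,179.76 | $10,030.96 | $10,148.80
3 | $10,148.80 | $10,030.96 | $117.84
4 | $117.84 | $117.84 | $0.00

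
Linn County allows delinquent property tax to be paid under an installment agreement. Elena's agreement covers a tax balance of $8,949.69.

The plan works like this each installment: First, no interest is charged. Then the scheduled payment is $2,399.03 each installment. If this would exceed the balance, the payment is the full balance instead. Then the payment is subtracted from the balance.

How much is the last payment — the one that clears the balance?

$1,752.60

Installment 1: $8,949.69 − $2,399.03 → $6,550.66
Installment 2: $6,550.66 − $2,399.03 → $4,151.63
Installment 3: $4,151.63 − $2,399.03 → $1,752.60
Installment 4: $1,752.60 − $1,752.60 → $0.00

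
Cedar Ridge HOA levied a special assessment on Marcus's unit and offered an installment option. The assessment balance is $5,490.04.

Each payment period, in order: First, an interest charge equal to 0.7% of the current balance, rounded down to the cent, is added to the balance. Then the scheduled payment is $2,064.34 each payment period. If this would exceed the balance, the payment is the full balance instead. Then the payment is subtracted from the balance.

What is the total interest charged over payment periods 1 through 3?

$72.63

Payment period 1: $5,490.04 +$38.43 interest = $5,528.47; pay $2,064.34 → $3,464.13
Payment period 2: $3,464.13 +$24.24 interest = $3,488.37; pay $2,064.34 → $1,424.03
Payment period 3: $1,424.03 +$9.96 interest = $1,433.99; pay $1,433.99 → $0.00
Total interest: $38.43 + $24.24 + $9.96 = $72.63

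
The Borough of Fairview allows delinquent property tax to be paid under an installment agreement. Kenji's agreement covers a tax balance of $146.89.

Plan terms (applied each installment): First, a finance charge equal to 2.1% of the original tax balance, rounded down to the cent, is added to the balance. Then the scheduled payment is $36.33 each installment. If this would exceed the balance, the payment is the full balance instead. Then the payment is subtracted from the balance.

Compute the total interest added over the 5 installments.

$15.40

# | Opening | Interest | Payment | End bal
1 | $146.89 | $3.08 | $36.33 | $113.64
2 | $113.64 | $3.08 | $36.33 | $80.39
3 | $80.39 | $3.08 | $36.33 | $47.14
4 | $47.14 | $3.08 | $36.33 | $13.89
5 | $13.89 | $3.08 | $16.97 | $0.00
Total interest: $3.08 + $3.08 + $3.08 + $3.08 + $3.08 = $15.40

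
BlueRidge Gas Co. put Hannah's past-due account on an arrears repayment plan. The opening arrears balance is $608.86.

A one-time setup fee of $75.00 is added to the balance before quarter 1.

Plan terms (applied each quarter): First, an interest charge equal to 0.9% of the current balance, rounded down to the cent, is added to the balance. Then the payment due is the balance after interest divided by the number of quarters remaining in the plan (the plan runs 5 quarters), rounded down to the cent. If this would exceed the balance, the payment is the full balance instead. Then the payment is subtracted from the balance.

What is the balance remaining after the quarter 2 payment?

$417.73

# | Opening | Interest | Payment | End bal
1 | $683.86 | $6.15 | $138.00 | $552.01
2 | $552.01 | $4.96 | $139.24 | $417.73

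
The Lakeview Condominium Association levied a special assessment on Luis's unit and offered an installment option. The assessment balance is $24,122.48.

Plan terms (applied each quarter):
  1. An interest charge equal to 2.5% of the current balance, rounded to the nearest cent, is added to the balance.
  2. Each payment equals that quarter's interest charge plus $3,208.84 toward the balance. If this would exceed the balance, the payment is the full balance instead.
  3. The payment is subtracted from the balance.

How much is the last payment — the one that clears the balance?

Quarter 1: opening $24,122.48; interest $603.06 → $24,725.54; payment $3,811.90; balance $20,913.64
Quarter 2: opening $20,913.64; interest $522.84 → $21,436.48; payment $3,731.68; balance $17,704.80
Quarter 3: opening $17,704.80; interest $442.62 → $18,147.42; payment $3,651.46; balance $14,495.96
Quarter 4: opening $14,495.96; interest $362.40 → $14,858.36; payment $3,571.24; balance $11,287.12
Quarter 5: opening $11,287.12; interest $282.18 → $11,569.30; payment $3,491.02; balance $8,078.28
Quarter 6: opening $8,078.28; interest $201.96 → $8,280.24; payment $3,410.80; balance $4,869.44
Quarter 7: opening $4,869.44; interest $121.74 → $4,991.18; payment $3,330.58; balance $1,660.60
Quarter 8: opening $1,660.60; interest $41.52 → $1,702.12; payment $1,702.12; balance $0.00

$1,702.12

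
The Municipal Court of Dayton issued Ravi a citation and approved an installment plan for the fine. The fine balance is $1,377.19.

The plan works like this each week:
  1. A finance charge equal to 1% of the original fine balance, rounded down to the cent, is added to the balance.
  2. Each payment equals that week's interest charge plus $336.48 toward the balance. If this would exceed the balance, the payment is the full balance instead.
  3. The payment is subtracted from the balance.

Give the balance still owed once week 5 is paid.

$0.00

Week 1: opening $1,377.19; interest $13.77 → $1,390.96; payment $350.25; balance $1,040.71
Week 2: opening $1,040.71; interest $13.77 → $1,054.48; payment $350.25; balance $704.23
Week 3: opening $704.23; interest $13.77 → $718.00; payment $350.25; balance $367.75
Week 4: opening $367.75; interest $13.77 → $381.52; payment $350.25; balance $31.27
Week 5: opening $31.27; interest $13.77 → $45.04; payment $45.04; balance $0.00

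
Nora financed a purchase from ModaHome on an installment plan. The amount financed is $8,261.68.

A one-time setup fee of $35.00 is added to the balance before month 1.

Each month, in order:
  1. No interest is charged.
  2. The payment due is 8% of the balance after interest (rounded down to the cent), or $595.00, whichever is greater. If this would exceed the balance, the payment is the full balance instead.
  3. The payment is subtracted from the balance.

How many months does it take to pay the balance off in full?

14

# | Opening | Payment | End bal
1 | $8,296.68 | $663.73 | $7,632.95
2 | $7,632.95 | $610.63 | $7,022.32
3 | $7,022.32 | $595.00 | $6,427.32
4 | $6,427.32 | $595.00 | $5,832.32
5 | $5,832.32 | $595.00 | $5,237.32
6 | $5,237.32 | $595.00 | $4,642.32
7 | $4,642.32 | $595.00 | $4,047.32
8 | $4,047.32 | $595.00 | $3,452.32
9 | $3,452.32 | $595.00 | $2,857.32
10 | $2,857.32 | $595.00 | $2,262.32
11 | $2,262.32 | $595.00 | $1,667.32
12 | $1,667.32 | $595.00 | $1,072.32
13 | $1,072.32 | $595.00 | $477.32
14 | $477.32 | $477.32 | $0.00
Balance reaches $0.00 in month 14.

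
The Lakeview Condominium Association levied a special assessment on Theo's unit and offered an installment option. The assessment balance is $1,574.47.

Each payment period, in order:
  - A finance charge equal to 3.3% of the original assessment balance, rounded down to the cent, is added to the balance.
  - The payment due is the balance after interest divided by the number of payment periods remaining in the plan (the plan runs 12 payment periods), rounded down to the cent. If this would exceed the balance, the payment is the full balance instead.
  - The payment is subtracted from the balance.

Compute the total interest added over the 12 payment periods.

Payment period 1: opening $1,574.47; interest $51.95 → $1,626.42; payment $135.53; balance $1,490.89
Payment period 2: opening $1,490.89; interest $51.95 → $1,542.84; payment $140.25; balance $1,402.59
Payment period 3: opening $1,402.59; interest $51.95 → $1,454.54; payment $145.45; balance $1,309.09
Payment period 4: opening $1,309.09; interest $51.95 → $1,361.04; payment $151.22; balance $1,209.82
Payment period 5: opening $1,209.82; interest $51.95 → $1,261.77; payment $157.72; balance $1,104.05
Payment period 6: opening $1,104.05; interest $51.95 → $1,156.00; payment $165.14; balance $990.86
Payment period 7: opening $990.86; interest $51.95 → $1,042.81; payment $173.80; balance $869.01
Payment period 8: opening $869.01; interest $51.95 → $920.96; payment $184.19; balance $736.77
Payment period 9: opening $736.77; interest $51.95 → $788.72; payment $197.18; balance $591.54
Payment period 10: opening $591.54; interest $51.95 → $643.49; payment $214.49; balance $429.00
Payment period 11: opening $429.00; interest $51.95 → $480.95; payment $240.47; balance $240.48
Payment period 12: opening $240.48; interest $51.95 → $292.43; payment $292.43; balance $0.00
Total interest: $51.95 + $51.95 + $51.95 + $51.95 + $51.95 + $51.95 + $51.95 + $51.95 + $51.95 + $51.95 + $51.95 + $51.95 = $623.40

$623.40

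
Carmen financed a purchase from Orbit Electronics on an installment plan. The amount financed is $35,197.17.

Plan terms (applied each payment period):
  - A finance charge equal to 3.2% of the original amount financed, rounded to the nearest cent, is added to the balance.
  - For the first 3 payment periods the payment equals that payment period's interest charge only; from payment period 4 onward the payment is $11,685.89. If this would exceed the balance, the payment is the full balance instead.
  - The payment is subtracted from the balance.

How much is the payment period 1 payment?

# | Opening | Interest | Payment | End bal
1 | $35,197.17 | $1,126.31 | $1,126.31 | $35,197.17

$1,126.31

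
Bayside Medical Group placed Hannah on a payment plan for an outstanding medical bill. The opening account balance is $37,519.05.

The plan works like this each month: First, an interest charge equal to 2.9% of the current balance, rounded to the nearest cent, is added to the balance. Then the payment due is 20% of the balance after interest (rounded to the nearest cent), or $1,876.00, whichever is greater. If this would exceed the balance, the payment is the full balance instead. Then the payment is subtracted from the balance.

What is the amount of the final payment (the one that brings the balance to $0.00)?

Month 1: opening $37,519.05; interest $1,088.05 → $38,607.10; payment $7,721.42; balance $30,885.68
Month 2: opening $30,885.68; interest $895.68 → $31,781.36; payment $6,356.27; balance $25,425.09
Month 3: opening $25,425.09; interest $737.33 → $26,162.42; payment $5,232.48; balance $20,929.94
Month 4: opening $20,929.94; interest $606.97 → $21,536.91; payment $4,307.38; balance $17,229.53
Month 5: opening $17,229.53; interest $499.66 → $17,729.19; payment $3,545.84; balance $14,183.35
Month 6: opening $14,183.35; interest $411.32 → $14,594.67; payment $2,918.93; balance $11,675.74
Month 7: opening $11,675.74; interest $338.60 → $12,014.34; payment $2,402.87; balance $9,611.47
Month 8: opening $9,611.47; interest $278.73 → $9,890.20; payment $1,978.04; balance $7,912.16
Month 9: opening $7,912.16; interest $229.45 → $8,141.61; payment $1,876.00; balance $6,265.61
Month 10: opening $6,265.61; interest $181.70 → $6,447.31; payment $1,876.00; balance $4,571.31
Month 11: opening $4,571.31; interest $132.57 → $4,703.88; payment $1,876.00; balance $2,827.88
Month 12: opening $2,827.88; interest $82.01 → $2,909.89; payment $1,876.00; balance $1,033.89
Month 13: opening $1,033.89; interest $29.98 → $1,063.87; payment $1,063.87; balance $0.00

$1,063.87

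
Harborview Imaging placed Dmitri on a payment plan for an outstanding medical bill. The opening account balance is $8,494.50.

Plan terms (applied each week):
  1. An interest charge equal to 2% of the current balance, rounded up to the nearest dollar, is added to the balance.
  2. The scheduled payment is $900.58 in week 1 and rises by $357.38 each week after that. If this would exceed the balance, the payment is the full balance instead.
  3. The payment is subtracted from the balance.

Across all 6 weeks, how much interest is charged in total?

$652.00

Week 1: $8,494.50 +$170.00 interest = $8,664.50; pay $900.58 → $7,763.92
Week 2: $7,763.92 +$156.00 interest = $7,919.92; pay $1,257.96 → $6,661.96
Week 3: $6,661.96 +$134.00 interest = $6,795.96; pay $1,615.34 → $5,180.62
Week 4: $5,180.62 +$104.00 interest = $5,284.62; pay $1,972.72 → $3,311.90
Week 5: $3,311.90 +$67.00 interest = $3,378.90; pay $2,330.10 → $1,048.80
Week 6: $1,048.80 +$21.00 interest = $1,069.80; pay $1,069.80 → $0.00
Total interest: $170.00 + $156.00 + $134.00 + $104.00 + $67.00 + $21.00 = $652.00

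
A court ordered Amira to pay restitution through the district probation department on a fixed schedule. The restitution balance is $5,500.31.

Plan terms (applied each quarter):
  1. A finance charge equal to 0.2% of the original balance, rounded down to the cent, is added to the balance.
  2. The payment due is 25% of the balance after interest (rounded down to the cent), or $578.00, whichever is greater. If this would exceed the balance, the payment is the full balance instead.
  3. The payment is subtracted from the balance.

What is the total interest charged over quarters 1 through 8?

# | Opening | Interest | Payment | End bal
1 | $5,500.31 | $11.00 | $1,377.82 | $4,133.49
2 | $4,133.49 | $11.00 | $1,036.12 | $3,108.37
3 | $3,108.37 | $11.00 | $779.84 | $2,339.53
4 | $2,339.53 | $11.00 | $587.63 | $1,762.90
5 | $1,762.90 | $11.00 | $578.00 | $1,195.90
6 | $1,195.90 | $11.00 | $578.00 | $628.90
7 | $628.90 | $11.00 | $578.00 | $61.90
8 | $61.90 | $11.00 | $72.90 | $0.00
Total interest: $11.00 + $11.00 + $11.00 + $11.00 + $11.00 + $11.00 + $11.00 + $11.00 = $88.00

$88.00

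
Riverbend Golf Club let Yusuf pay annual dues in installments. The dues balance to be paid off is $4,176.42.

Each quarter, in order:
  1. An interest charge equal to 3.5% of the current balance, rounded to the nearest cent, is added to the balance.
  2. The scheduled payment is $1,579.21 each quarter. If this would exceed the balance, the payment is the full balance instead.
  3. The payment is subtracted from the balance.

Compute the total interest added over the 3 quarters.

$286.30

Quarter 1: opening $4,176.42; interest $146.17 → $4,322.59; payment $1,579.21; balance $2,743.38
Quarter 2: opening $2,743.38; interest $96.02 → $2,839.40; payment $1,579.21; balance $1,260.19
Quarter 3: opening $1,260.19; interest $44.11 → $1,304.30; payment $1,304.30; balance $0.00
Total interest: $146.17 + $96.02 + $44.11 = $286.30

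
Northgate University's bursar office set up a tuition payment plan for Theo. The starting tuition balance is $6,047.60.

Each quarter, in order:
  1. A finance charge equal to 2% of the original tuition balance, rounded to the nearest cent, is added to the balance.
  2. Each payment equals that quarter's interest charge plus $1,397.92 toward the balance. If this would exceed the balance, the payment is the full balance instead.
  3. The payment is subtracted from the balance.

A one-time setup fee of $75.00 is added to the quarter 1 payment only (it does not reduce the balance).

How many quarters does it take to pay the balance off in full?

5

# | Opening | Interest | Payment | Fee | End bal
1 | $6,047.60 | $120.95 | $1,518.87 | $75.00 | $4,649.68
2 | $4,649.68 | $120.95 | $1,518.87 | — | $3,251.76
3 | $3,251.76 | $120.95 | $1,518.87 | — | $1,853.84
4 | $1,853.84 | $120.95 | $1,518.87 | — | $455.92
5 | $455.92 | $120.95 | $576.87 | — | $0.00
Balance reaches $0.00 in quarter 5.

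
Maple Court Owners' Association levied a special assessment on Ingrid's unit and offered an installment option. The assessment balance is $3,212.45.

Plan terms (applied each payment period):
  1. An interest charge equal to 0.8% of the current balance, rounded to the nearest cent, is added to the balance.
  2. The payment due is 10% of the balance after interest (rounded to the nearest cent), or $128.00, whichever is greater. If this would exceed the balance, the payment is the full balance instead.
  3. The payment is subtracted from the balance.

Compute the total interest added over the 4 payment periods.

$89.35

# | Opening | Interest | Payment | End bal
1 | $3,212.45 | $25.70 | $323.82 | $2,914.33
2 | $2,914.33 | $23.31 | $293.76 | $2,643.88
3 | $2,643.88 | $21.15 | $266.50 | $2,398.53
4 | $2,398.53 | $19.19 | $241.77 | $2,175.95
Total interest: $25.70 + $23.31 + $21.15 + $19.19 = $89.35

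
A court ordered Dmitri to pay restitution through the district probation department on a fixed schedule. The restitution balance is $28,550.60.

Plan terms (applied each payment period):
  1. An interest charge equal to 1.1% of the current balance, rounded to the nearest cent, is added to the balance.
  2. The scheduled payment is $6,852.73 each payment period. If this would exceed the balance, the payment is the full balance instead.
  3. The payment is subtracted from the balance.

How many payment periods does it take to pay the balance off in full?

5

Payment period 1: $28,550.60 +$314.06 interest = $28,864.66; pay $6,852.73 → $22,011.93
Payment period 2: $22,011.93 +$242.13 interest = $22,254.06; pay $6,852.73 → $15,401.33
Payment period 3: $15,401.33 +$169.41 interest = $15,570.74; pay $6,852.73 → $8,718.01
Payment period 4: $8,718.01 +$95.90 interest = $8,813.91; pay $6,852.73 → $1,961.18
Payment period 5: $1,961.18 +$21.57 interest = $1,982.75; pay $1,982.75 → $0.00
Balance reaches $0.00 in payment period 5.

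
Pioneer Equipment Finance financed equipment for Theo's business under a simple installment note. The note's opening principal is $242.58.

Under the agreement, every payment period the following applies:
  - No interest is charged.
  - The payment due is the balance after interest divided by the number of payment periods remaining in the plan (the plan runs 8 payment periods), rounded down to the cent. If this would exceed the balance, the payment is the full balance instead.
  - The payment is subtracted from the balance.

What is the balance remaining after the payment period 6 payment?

Payment period 1: $242.58 − $30.32 → $212.26
Payment period 2: $212.26 − $30.32 → $181.94
Payment period 3: $181.94 − $30.32 → $151.62
Payment period 4: $151.62 − $30.32 → $121.30
Payment period 5: $121.30 − $30.32 → $90.98
Payment period 6: $90.98 − $30.32 → $60.66

$60.66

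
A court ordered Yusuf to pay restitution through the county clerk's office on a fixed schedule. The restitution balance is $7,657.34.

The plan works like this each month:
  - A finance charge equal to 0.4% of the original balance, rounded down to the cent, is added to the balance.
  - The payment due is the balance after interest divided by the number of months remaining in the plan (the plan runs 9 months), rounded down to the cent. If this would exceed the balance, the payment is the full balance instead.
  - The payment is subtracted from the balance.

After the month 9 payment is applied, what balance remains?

$0.00

Month 1: $7,657.34 +$30.62 interest = $7,687.96; pay $854.21 → $6,833.75
Month 2: $6,833.75 +$30.62 interest = $6,864.37; pay $858.04 → $6,006.33
Month 3: $6,006.33 +$30.62 interest = $6,036.95; pay $862.42 → $5,174.53
Month 4: $5,174.53 +$30.62 interest = $5,205.15; pay $867.52 → $4,337.63
Month 5: $4,337.63 +$30.62 interest = $4,368.25; pay $873.65 → $3,494.60
Month 6: $3,494.60 +$30.62 interest = $3,525.22; pay $881.30 → $2,643.92
Month 7: $2,643.92 +$30.62 interest = $2,674.54; pay $891.51 → $1,783.03
Month 8: $1,783.03 +$30.62 interest = $1,813.65; pay $906.82 → $906.83
Month 9: $906.83 +$30.62 interest = $937.45; pay $937.45 → $0.00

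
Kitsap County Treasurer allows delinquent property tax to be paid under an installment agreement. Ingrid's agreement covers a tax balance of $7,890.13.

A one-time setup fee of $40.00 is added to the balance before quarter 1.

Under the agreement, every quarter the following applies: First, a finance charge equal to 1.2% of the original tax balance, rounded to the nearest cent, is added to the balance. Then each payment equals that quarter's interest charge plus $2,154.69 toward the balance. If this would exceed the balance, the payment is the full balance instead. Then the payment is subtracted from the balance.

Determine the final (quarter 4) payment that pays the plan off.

$1,560.74

Quarter 1: opening $7,930.13; interest $94.68 → $8,024.81; payment $2,249.37; balance $5,775.44
Quarter 2: opening $5,775.44; interest $94.68 → $5,870.12; payment $2,249.37; balance $3,620.75
Quarter 3: opening $3,620.75; interest $94.68 → $3,715.43; payment $2,249.37; balance $1,466.06
Quarter 4: opening $1,466.06; interest $94.68 → $1,560.74; payment $1,560.74; balance $0.00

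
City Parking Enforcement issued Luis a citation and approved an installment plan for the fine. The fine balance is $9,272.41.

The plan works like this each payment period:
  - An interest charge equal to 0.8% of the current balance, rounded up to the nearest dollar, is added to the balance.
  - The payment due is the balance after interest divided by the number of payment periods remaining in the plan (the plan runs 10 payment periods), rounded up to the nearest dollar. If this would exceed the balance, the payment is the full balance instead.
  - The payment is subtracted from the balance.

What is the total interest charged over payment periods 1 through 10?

# | Opening | Interest | Payment | End bal
1 | $9,272.41 | $75.00 | $935.00 | $8,412.41
2 | $8,412.41 | $68.00 | $943.00 | $7,537.41
3 | $7,537.41 | $61.00 | $950.00 | $6,648.41
4 | $6,648.41 | $54.00 | $958.00 | $5,744.41
5 | $5,744.41 | $46.00 | $966.00 | $4,824.41
6 | $4,824.41 | $39.00 | $973.00 | $3,890.41
7 | $3,890.41 | $32.00 | $981.00 | $2,941.41
8 | $2,941.41 | $24.00 | $989.00 | $1,976.41
9 | $1,976.41 | $16.00 | $997.00 | $995.41
10 | $995.41 | $8.00 | $1,003.41 | $0.00
Total interest: $75.00 + $68.00 + $61.00 + $54.00 + $46.00 + $39.00 + $32.00 + $24.00 + $16.00 + $8.00 = $423.00

$423.00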